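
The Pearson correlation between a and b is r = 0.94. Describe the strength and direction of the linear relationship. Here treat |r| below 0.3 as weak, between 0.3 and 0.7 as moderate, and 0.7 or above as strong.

strong positive

r = 0.94 > 0 so the relationship is positive.
|r| = 0.94, which falls in the strong range.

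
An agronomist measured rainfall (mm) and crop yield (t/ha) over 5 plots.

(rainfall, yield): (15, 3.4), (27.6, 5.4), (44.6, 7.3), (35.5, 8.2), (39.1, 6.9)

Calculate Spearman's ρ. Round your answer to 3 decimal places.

Rank rainfall: 1, 2, 5, 3, 4
Rank yield: 1, 2, 4, 5, 3
d = rank(rainfall) − rank(yield): 0, 0, 1, -2, 1; Σd² = 6
ρ = 1 − 6Σd² / [n(n²−1)] = 1 − 6×6 / (5×24) = 1 − 36/120 ≈ 0.700

0.700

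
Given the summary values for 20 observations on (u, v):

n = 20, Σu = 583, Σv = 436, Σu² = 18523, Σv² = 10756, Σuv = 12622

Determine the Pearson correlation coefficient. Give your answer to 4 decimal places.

r = (nΣuv − ΣuΣv) / √[(nΣu² − (Σu)²)(nΣv² − (Σv)²)]
Numerator: 20×12622 − 583×436 = -1748
Denominator: √[(370460 − 339889)(215120 − 190096)] = √[30571 × 25024] = 27658.7907
r = -1748 / 27658.7907 ≈ -0.0632

-0.0632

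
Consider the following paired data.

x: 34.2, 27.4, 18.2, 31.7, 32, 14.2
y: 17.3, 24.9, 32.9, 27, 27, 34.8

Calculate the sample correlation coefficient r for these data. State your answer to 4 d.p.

n = 6, Σx = 157.7, Σy = 163.9, Σx² = 4482.17, Σy² = 4670.75, Σxy = 4086.76
nΣxy − ΣxΣy = 24520.56 − 25847.03 = -1326.47
nΣx² − (Σx)² = 26893.02 − 24869.29 = 2023.73; nΣy² − (Σy)² = 28024.5 − 26863.21 = 1161.29
r = -1326.47 / √(2023.73 × 1161.29) = -1326.47 / 1533.0158 ≈ -0.8653

-0.8653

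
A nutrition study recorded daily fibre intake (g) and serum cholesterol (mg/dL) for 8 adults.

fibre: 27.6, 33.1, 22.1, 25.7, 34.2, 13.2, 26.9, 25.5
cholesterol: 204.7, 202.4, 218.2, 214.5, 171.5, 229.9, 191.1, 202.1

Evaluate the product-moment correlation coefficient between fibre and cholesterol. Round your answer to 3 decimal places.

n = 8, Σx = 208.3, Σy = 1634.4, Σx² = 5724.01, Σy² = 336119.22, Σxy = 41878.15
nΣxy − ΣxΣy = 335025.2 − 340445.52 = -5420.32
nΣx² − (Σx)² = 45792.08 − 43388.89 = 2403.19; nΣy² − (Σy)² = 2688953.76 − 2671263.36 = 17690.4
r = -5420.32 / √(2403.19 × 17690.4) = -5420.32 / 6520.2295 ≈ -0.831

-0.831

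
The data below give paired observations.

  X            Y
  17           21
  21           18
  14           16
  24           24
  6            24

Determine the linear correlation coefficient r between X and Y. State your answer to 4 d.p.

n = 5, ΣX = 82, ΣY = 103, ΣX² = 1538, ΣY² = 2173, ΣXY = 1679
nΣXY − ΣXΣY = 8395 − 8446 = -51
nΣX² − (ΣX)² = 7690 − 6724 = 966; nΣY² − (ΣY)² = 10865 − 10609 = 256
r = -51 / √(966 × 256) = -51 / 497.2886 ≈ -0.1026

-0.1026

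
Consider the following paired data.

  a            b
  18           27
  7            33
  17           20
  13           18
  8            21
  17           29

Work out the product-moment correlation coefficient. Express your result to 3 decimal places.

n = 6, Σa = 80, Σb = 148, Σa² = 1184, Σb² = 3824, Σab = 1952
nΣab − ΣaΣb = 11712 − 11840 = -128
nΣa² − (Σa)² = 7104 − 6400 = 704; nΣb² − (Σb)² = 22944 − 21904 = 1040
r = -128 / √(704 × 1040) = -128 / 855.6635 ≈ -0.150

-0.150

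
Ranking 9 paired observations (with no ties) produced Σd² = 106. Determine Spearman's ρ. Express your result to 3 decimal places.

ρ = 1 − 6Σd² / [n(n²−1)] = 1 − 6×106 / (9×80)
  = 1 − 636/720 = 1 − 0.8833 ≈ 0.117

0.117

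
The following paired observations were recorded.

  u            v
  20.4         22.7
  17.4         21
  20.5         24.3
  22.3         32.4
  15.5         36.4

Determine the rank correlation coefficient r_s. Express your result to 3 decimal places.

Rank u: 3, 2, 4, 5, 1
Rank v: 2, 1, 3, 4, 5
d = rank(u) − rank(v): 1, 1, 1, 1, -4; Σd² = 20
ρ = 1 − 6Σd² / [n(n²−1)] = 1 − 6×20 / (5×24) = 1 − 120/120 ≈ 0.000

0.000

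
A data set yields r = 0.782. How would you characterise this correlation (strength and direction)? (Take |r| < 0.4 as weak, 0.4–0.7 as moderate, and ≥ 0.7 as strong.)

r = 0.782 > 0 so the relationship is positive.
|r| = 0.782, which falls in the strong range.

strong positive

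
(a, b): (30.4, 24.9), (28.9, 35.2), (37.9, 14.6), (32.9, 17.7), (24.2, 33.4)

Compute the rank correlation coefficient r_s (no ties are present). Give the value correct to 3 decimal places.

Rank a: 3, 2, 5, 4, 1
Rank b: 3, 5, 1, 2, 4
d = rank(a) − rank(b): 0, -3, 4, 2, -3; Σd² = 38
ρ = 1 − 6Σd² / [n(n²−1)] = 1 − 6×38 / (5×24) = 1 − 228/120 ≈ -0.900

-0.900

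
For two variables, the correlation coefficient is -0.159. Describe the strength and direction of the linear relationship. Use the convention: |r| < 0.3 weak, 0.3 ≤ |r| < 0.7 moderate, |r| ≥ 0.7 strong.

r = -0.159 < 0 so the relationship is negative.
|r| = 0.159, which falls in the weak range.

weak negative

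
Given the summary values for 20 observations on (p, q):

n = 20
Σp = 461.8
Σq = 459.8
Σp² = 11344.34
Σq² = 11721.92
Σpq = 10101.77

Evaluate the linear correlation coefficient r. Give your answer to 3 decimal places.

-0.582

r = (nΣpq − ΣpΣq) / √[(nΣp² − (Σp)²)(nΣq² − (Σq)²)]
Numerator: 20×10101.77 − 461.8×459.8 = -10300.24
Denominator: √[(226886.8 − 213259.24)(234438.4 − 211416.04)] = √[13627.56 × 23022.36] = 17712.6676
r = -10300.24 / 17712.6676 ≈ -0.582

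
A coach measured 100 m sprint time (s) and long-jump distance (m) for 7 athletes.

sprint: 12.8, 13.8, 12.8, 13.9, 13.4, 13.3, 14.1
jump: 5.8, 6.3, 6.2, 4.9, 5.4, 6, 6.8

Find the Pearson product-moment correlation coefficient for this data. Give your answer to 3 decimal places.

0.080

n = 7, Σx = 94.1, Σy = 41.4, Σx² = 1266.59, Σy² = 247.18, Σxy = 556.69
nΣxy − ΣxΣy = 3896.83 − 3895.74 = 1.09
nΣx² − (Σx)² = 8866.13 − 8854.81 = 11.32; nΣy² − (Σy)² = 1730.26 − 1713.96 = 16.3
r = 1.09 / √(11.32 × 16.3) = 1.09 / 13.5837 ≈ 0.080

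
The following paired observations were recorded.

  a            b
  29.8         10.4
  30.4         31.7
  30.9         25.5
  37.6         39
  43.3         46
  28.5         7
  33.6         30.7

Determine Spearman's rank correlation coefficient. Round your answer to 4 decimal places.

0.8929

Rank a: 2, 3, 4, 6, 7, 1, 5
Rank b: 2, 5, 3, 6, 7, 1, 4
d = rank(a) − rank(b): 0, -2, 1, 0, 0, 0, 1; Σd² = 6
ρ = 1 − 6Σd² / [n(n²−1)] = 1 − 6×6 / (7×48) = 1 − 36/336 ≈ 0.8929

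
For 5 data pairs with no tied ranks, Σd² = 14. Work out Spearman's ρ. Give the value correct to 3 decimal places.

ρ = 1 − 6Σd² / [n(n²−1)] = 1 − 6×14 / (5×24)
  = 1 − 84/120 = 1 − 0.7000 ≈ 0.300

0.300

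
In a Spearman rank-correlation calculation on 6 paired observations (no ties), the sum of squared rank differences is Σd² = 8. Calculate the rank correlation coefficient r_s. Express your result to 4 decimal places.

ρ = 1 − 6Σd² / [n(n²−1)] = 1 − 6×8 / (6×35)
  = 1 − 48/210 = 1 − 0.22857 ≈ 0.7714

0.7714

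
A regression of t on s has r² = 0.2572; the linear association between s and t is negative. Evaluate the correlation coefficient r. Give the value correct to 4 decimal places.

|r| = √0.2572 = 0.5071
The association is negative, so r = −0.5071.

-0.5071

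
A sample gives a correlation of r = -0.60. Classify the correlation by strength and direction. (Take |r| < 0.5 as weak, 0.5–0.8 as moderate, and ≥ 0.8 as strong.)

r = -0.60 < 0 so the relationship is negative.
|r| = 0.60, which falls in the moderate range.

moderate negative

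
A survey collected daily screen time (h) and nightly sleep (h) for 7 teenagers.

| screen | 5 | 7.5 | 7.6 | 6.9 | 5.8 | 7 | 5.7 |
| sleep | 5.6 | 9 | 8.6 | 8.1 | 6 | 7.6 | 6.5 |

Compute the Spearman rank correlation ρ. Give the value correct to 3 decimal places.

0.893

Rank screen: 1, 6, 7, 4, 3, 5, 2
Rank sleep: 1, 7, 6, 5, 2, 4, 3
d = rank(screen) − rank(sleep): 0, -1, 1, -1, 1, 1, -1; Σd² = 6
ρ = 1 − 6Σd² / [n(n²−1)] = 1 − 6×6 / (7×48) = 1 − 36/336 ≈ 0.893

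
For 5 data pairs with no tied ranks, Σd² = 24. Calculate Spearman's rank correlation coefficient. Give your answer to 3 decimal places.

-0.200

ρ = 1 − 6Σd² / [n(n²−1)] = 1 − 6×24 / (5×24)
  = 1 − 144/120 = 1 − 1.2000 ≈ -0.200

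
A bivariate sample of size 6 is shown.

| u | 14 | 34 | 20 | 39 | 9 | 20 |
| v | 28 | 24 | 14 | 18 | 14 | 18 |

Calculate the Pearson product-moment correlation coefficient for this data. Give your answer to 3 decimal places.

0.144

n = 6, Σu = 136, Σv = 116, Σu² = 3754, Σv² = 2400, Σuv = 2676
nΣuv − ΣuΣv = 16056 − 15776 = 280
nΣu² − (Σu)² = 22524 − 18496 = 4028; nΣv² − (Σv)² = 14400 − 13456 = 944
r = 280 / √(4028 × 944) = 280 / 1949.9826 ≈ 0.144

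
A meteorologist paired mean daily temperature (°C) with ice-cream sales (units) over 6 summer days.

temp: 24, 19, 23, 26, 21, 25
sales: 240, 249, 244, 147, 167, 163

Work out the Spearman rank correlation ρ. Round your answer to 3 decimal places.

Rank temp: 4, 1, 3, 6, 2, 5
Rank sales: 4, 6, 5, 1, 3, 2
d = rank(temp) − rank(sales): 0, -5, -2, 5, -1, 3; Σd² = 64
ρ = 1 − 6Σd² / [n(n²−1)] = 1 − 6×64 / (6×35) = 1 − 384/210 ≈ -0.829

-0.829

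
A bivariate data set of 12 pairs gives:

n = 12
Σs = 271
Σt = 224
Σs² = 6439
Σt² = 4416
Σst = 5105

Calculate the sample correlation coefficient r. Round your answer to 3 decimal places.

0.169

r = (nΣst − ΣsΣt) / √[(nΣs² − (Σs)²)(nΣt² − (Σt)²)]
Numerator: 12×5105 − 271×224 = 556
Denominator: √[(77268 − 73441)(52992 − 50176)] = √[3827 × 2816] = 3282.8086
r = 556 / 3282.8086 ≈ 0.169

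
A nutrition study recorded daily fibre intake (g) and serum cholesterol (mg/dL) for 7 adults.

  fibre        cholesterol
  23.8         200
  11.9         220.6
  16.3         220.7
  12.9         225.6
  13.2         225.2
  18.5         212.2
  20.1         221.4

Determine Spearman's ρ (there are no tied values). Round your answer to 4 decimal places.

-0.5000

Rank fibre: 7, 1, 4, 2, 3, 5, 6
Rank cholesterol: 1, 3, 4, 7, 6, 2, 5
d = rank(fibre) − rank(cholesterol): 6, -2, 0, -5, -3, 3, 1; Σd² = 84
ρ = 1 − 6Σd² / [n(n²−1)] = 1 − 6×84 / (7×48) = 1 − 504/336 ≈ -0.5000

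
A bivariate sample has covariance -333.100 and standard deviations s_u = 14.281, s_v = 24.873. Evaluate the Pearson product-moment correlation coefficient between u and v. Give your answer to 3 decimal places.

-0.938

r = Cov(u,v) / (s_u · s_v) = -333.100 / (14.281 × 24.873)
  = -333.100 / 355.2113 ≈ -0.938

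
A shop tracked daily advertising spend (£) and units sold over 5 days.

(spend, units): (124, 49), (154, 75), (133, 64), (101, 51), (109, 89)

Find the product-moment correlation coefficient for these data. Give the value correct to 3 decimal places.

0.180

n = 5, Σx = 621, Σy = 328, Σx² = 78863, Σy² = 22644, Σxy = 40990
nΣxy − ΣxΣy = 204950 − 203688 = 1262
nΣx² − (Σx)² = 394315 − 385641 = 8674; nΣy² − (Σy)² = 113220 − 107584 = 5636
r = 1262 / √(8674 × 5636) = 1262 / 6991.8999 ≈ 0.180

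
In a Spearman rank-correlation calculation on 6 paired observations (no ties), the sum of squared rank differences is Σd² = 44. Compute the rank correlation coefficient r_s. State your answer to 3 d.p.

ρ = 1 − 6Σd² / [n(n²−1)] = 1 − 6×44 / (6×35)
  = 1 − 264/210 = 1 − 1.2571 ≈ -0.257

-0.257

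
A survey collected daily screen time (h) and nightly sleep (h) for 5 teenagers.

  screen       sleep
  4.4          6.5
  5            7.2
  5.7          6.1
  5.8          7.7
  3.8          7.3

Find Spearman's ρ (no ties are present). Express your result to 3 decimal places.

Rank screen: 2, 3, 4, 5, 1
Rank sleep: 2, 3, 1, 5, 4
d = rank(screen) − rank(sleep): 0, 0, 3, 0, -3; Σd² = 18
ρ = 1 − 6Σd² / [n(n²−1)] = 1 − 6×18 / (5×24) = 1 − 108/120 ≈ 0.100

0.100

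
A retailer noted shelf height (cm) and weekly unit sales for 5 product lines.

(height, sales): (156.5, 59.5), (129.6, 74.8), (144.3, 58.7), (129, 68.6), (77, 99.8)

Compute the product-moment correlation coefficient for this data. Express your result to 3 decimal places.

n = 5, Σx = 636.4, Σy = 361.4, Σx² = 84680.9, Σy² = 27246.98, Σxy = 44010.24
nΣxy − ΣxΣy = 220051.2 − 229994.96 = -9943.76
nΣx² − (Σx)² = 423404.5 − 405004.96 = 18399.54; nΣy² − (Σy)² = 136234.9 − 130609.96 = 5624.94
r = -9943.76 / √(18399.54 × 5624.94) = -9943.76 / 10173.3135 ≈ -0.977

-0.977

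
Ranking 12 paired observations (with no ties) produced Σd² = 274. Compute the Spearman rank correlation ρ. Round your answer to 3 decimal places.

0.042

ρ = 1 − 6Σd² / [n(n²−1)] = 1 − 6×274 / (12×143)
  = 1 − 1644/1716 = 1 − 0.9580 ≈ 0.042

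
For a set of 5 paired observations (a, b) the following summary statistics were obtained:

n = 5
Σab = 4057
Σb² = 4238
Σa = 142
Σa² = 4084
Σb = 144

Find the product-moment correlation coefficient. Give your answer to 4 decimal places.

r = (nΣab − ΣaΣb) / √[(nΣa² − (Σa)²)(nΣb² − (Σb)²)]
Numerator: 5×4057 − 142×144 = -163
Denominator: √[(20420 − 20164)(21190 − 20736)] = √[256 × 454] = 340.9164
r = -163 / 340.9164 ≈ -0.4781

-0.4781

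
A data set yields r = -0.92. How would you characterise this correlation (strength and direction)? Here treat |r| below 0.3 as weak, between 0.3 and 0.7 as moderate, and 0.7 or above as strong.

r = -0.92 < 0 so the relationship is negative.
|r| = 0.92, which falls in the strong range.

strong negative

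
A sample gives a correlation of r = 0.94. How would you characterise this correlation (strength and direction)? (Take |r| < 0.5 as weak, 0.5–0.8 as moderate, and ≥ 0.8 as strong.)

r = 0.94 > 0 so the relationship is positive.
|r| = 0.94, which falls in the strong range.

strong positive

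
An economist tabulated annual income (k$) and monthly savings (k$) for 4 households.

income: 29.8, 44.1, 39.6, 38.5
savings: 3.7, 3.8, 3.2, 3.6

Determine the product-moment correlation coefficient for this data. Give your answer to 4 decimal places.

n = 4, Σx = 152, Σy = 14.3, Σx² = 5883.26, Σy² = 51.33, Σxy = 543.16
nΣxy − ΣxΣy = 2172.64 − 2173.6 = -0.96
nΣx² − (Σx)² = 23533.04 − 23104 = 429.04; nΣy² − (Σy)² = 205.32 − 204.49 = 0.83
r = -0.96 / √(429.04 × 0.83) = -0.96 / 18.8707 ≈ -0.0509

-0.0509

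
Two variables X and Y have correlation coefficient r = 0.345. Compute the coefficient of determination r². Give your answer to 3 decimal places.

0.119

r² = (0.345)² = 0.119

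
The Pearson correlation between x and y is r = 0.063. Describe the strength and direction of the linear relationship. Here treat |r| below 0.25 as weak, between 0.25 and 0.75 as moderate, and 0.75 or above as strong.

weak positive

r = 0.063 > 0 so the relationship is positive.
|r| = 0.063, which falls in the weak range.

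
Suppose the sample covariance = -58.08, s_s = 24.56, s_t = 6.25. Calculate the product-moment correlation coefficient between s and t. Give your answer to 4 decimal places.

-0.3784

r = Cov(s,t) / (s_s · s_t) = -58.08 / (24.56 × 6.25)
  = -58.08 / 153.5000 ≈ -0.3784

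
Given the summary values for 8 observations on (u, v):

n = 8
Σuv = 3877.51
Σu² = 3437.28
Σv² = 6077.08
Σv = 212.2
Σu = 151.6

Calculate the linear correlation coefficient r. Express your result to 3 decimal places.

-0.286

r = (nΣuv − ΣuΣv) / √[(nΣu² − (Σu)²)(nΣv² − (Σv)²)]
Numerator: 8×3877.51 − 151.6×212.2 = -1149.44
Denominator: √[(27498.24 − 22982.56)(48616.64 − 45028.84)] = √[4515.68 × 3587.8] = 4025.0909
r = -1149.44 / 4025.0909 ≈ -0.286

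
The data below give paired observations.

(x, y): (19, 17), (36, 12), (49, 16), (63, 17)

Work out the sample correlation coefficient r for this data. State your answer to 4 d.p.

n = 4, Σx = 167, Σy = 62, Σx² = 8027, Σy² = 978, Σxy = 2610
nΣxy − ΣxΣy = 10440 − 10354 = 86
nΣx² − (Σx)² = 32108 − 27889 = 4219; nΣy² − (Σy)² = 3912 − 3844 = 68
r = 86 / √(4219 × 68) = 86 / 535.6230 ≈ 0.1606

0.1606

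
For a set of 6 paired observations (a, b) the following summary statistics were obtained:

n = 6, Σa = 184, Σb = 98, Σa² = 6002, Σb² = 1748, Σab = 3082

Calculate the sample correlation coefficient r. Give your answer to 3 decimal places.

0.333

r = (nΣab − ΣaΣb) / √[(nΣa² − (Σa)²)(nΣb² − (Σb)²)]
Numerator: 6×3082 − 184×98 = 460
Denominator: √[(36012 − 33856)(10488 − 9604)] = √[2156 × 884] = 1380.5448
r = 460 / 1380.5448 ≈ 0.333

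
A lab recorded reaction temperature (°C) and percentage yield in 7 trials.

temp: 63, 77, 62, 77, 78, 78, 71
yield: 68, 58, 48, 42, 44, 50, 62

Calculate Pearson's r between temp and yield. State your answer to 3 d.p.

-0.473

n = 7, Σx = 506, Σy = 372, Σx² = 36880, Σy² = 20336, Σxy = 26694
nΣxy − ΣxΣy = 186858 − 188232 = -1374
nΣx² − (Σx)² = 258160 − 256036 = 2124; nΣy² − (Σy)² = 142352 − 138384 = 3968
r = -1374 / √(2124 × 3968) = -1374 / 2903.1073 ≈ -0.473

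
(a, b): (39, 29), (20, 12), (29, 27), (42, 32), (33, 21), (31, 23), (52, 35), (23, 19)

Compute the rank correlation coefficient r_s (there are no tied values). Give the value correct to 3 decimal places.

Rank a: 6, 1, 3, 7, 5, 4, 8, 2
Rank b: 6, 1, 5, 7, 3, 4, 8, 2
d = rank(a) − rank(b): 0, 0, -2, 0, 2, 0, 0, 0; Σd² = 8
ρ = 1 − 6Σd² / [n(n²−1)] = 1 − 6×8 / (8×63) = 1 − 48/504 ≈ 0.905

0.905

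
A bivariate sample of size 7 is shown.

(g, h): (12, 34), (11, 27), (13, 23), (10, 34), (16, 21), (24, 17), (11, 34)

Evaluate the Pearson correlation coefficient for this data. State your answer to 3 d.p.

-0.827

n = 7, Σg = 97, Σh = 190, Σg² = 1487, Σh² = 5456, Σgh = 2462
nΣgh − ΣgΣh = 17234 − 18430 = -1196
nΣg² − (Σg)² = 10409 − 9409 = 1000; nΣh² − (Σh)² = 38192 − 36100 = 2092
r = -1196 / √(1000 × 2092) = -1196 / 1446.3748 ≈ -0.827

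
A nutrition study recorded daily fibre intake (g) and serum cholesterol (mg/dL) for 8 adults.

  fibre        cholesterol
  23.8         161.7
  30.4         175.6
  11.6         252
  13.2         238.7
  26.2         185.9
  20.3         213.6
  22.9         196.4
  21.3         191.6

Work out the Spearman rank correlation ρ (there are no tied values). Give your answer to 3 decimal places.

-0.905

Rank fibre: 6, 8, 1, 2, 7, 3, 5, 4
Rank cholesterol: 1, 2, 8, 7, 3, 6, 5, 4
d = rank(fibre) − rank(cholesterol): 5, 6, -7, -5, 4, -3, 0, 0; Σd² = 160
ρ = 1 − 6Σd² / [n(n²−1)] = 1 − 6×160 / (8×63) = 1 − 960/504 ≈ -0.905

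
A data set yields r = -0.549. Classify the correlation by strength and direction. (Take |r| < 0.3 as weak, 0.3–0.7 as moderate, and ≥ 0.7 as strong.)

r = -0.549 < 0 so the relationship is negative.
|r| = 0.549, which falls in the moderate range.

moderate negative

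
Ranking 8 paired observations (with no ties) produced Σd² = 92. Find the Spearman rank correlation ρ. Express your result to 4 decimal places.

-0.0952

ρ = 1 − 6Σd² / [n(n²−1)] = 1 − 6×92 / (8×63)
  = 1 − 552/504 = 1 − 1.09524 ≈ -0.0952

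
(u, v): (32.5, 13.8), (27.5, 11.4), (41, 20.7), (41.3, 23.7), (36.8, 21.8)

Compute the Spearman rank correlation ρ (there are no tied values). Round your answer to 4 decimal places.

Rank u: 2, 1, 4, 5, 3
Rank v: 2, 1, 3, 5, 4
d = rank(u) − rank(v): 0, 0, 1, 0, -1; Σd² = 2
ρ = 1 − 6Σd² / [n(n²−1)] = 1 − 6×2 / (5×24) = 1 − 12/120 ≈ 0.9000

0.9000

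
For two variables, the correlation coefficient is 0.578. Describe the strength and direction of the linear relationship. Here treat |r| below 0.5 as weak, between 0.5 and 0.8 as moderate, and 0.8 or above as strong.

moderate positive

r = 0.578 > 0 so the relationship is positive.
|r| = 0.578, which falls in the moderate range.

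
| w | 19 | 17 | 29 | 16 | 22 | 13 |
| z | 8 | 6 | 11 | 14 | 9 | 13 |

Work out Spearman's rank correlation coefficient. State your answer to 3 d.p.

-0.371

Rank w: 4, 3, 6, 2, 5, 1
Rank z: 2, 1, 4, 6, 3, 5
d = rank(w) − rank(z): 2, 2, 2, -4, 2, -4; Σd² = 48
ρ = 1 − 6Σd² / [n(n²−1)] = 1 − 6×48 / (6×35) = 1 − 288/210 ≈ -0.371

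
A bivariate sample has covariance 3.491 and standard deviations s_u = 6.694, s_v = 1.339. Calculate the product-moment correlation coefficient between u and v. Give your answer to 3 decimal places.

r = Cov(u,v) / (s_u · s_v) = 3.491 / (6.694 × 1.339)
  = 3.491 / 8.9633 ≈ 0.389

0.389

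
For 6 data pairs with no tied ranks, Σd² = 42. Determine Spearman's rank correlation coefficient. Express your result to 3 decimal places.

ρ = 1 − 6Σd² / [n(n²−1)] = 1 − 6×42 / (6×35)
  = 1 − 252/210 = 1 − 1.2000 ≈ -0.200

-0.200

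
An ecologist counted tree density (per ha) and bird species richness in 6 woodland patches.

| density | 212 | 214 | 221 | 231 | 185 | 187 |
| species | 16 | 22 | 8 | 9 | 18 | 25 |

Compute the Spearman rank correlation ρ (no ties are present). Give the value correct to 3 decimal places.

Rank density: 3, 4, 5, 6, 1, 2
Rank species: 3, 5, 1, 2, 4, 6
d = rank(density) − rank(species): 0, -1, 4, 4, -3, -4; Σd² = 58
ρ = 1 − 6Σd² / [n(n²−1)] = 1 − 6×58 / (6×35) = 1 − 348/210 ≈ -0.657

-0.657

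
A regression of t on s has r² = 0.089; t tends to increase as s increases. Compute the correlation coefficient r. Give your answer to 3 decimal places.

|r| = √0.089 = 0.298
The association is positive, so r = 0.298.

0.298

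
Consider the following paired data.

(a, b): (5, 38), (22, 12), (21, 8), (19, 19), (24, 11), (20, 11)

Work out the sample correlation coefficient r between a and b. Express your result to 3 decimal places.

-0.957

n = 6, Σa = 111, Σb = 99, Σa² = 2287, Σb² = 2255, Σab = 1467
nΣab − ΣaΣb = 8802 − 10989 = -2187
nΣa² − (Σa)² = 13722 − 12321 = 1401; nΣb² − (Σb)² = 13530 − 9801 = 3729
r = -2187 / √(1401 × 3729) = -2187 / 2285.6791 ≈ -0.957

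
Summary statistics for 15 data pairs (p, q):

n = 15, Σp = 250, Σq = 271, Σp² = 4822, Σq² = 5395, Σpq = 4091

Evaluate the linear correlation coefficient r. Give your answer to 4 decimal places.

-0.7444

r = (nΣpq − ΣpΣq) / √[(nΣp² − (Σp)²)(nΣq² − (Σq)²)]
Numerator: 15×4091 − 250×271 = -6385
Denominator: √[(72330 − 62500)(80925 − 73441)] = √[9830 × 7484] = 8577.1627
r = -6385 / 8577.1627 ≈ -0.7444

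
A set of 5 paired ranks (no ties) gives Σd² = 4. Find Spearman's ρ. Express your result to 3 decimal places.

0.800

ρ = 1 − 6Σd² / [n(n²−1)] = 1 − 6×4 / (5×24)
  = 1 − 24/120 = 1 − 0.2000 ≈ 0.800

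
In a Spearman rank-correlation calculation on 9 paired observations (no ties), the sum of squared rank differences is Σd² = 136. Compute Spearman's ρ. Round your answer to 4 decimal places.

-0.1333

ρ = 1 − 6Σd² / [n(n²−1)] = 1 − 6×136 / (9×80)
  = 1 − 816/720 = 1 − 1.13333 ≈ -0.1333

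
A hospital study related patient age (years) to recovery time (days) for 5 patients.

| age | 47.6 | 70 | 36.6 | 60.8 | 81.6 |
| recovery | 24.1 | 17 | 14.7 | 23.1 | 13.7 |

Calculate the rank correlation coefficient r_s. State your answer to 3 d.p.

-0.400

Rank age: 2, 4, 1, 3, 5
Rank recovery: 5, 3, 2, 4, 1
d = rank(age) − rank(recovery): -3, 1, -1, -1, 4; Σd² = 28
ρ = 1 − 6Σd² / [n(n²−1)] = 1 − 6×28 / (5×24) = 1 − 168/120 ≈ -0.400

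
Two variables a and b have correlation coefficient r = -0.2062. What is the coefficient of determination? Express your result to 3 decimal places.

0.043

r² = (-0.2062)² = 0.043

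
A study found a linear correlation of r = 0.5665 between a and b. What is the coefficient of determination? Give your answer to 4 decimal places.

0.3209

r² = (0.5665)² = 0.3209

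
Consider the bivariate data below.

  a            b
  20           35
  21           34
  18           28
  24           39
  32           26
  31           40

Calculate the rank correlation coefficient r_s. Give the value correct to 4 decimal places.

Rank a: 2, 3, 1, 4, 6, 5
Rank b: 4, 3, 2, 5, 1, 6
d = rank(a) − rank(b): -2, 0, -1, -1, 5, -1; Σd² = 32
ρ = 1 − 6Σd² / [n(n²−1)] = 1 − 6×32 / (6×35) = 1 − 192/210 ≈ 0.0857

0.0857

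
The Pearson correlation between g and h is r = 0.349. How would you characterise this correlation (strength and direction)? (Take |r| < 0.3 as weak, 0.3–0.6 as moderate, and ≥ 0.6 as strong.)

r = 0.349 > 0 so the relationship is positive.
|r| = 0.349, which falls in the moderate range.

moderate positive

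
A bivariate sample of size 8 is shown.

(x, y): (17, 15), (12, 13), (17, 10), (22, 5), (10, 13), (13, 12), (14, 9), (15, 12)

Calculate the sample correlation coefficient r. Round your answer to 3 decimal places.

n = 8, Σx = 120, Σy = 89, Σx² = 1896, Σy² = 1057, Σxy = 1283
nΣxy − ΣxΣy = 10264 − 10680 = -416
nΣx² − (Σx)² = 15168 − 14400 = 768; nΣy² − (Σy)² = 8456 − 7921 = 535
r = -416 / √(768 × 535) = -416 / 640.9992 ≈ -0.649

-0.649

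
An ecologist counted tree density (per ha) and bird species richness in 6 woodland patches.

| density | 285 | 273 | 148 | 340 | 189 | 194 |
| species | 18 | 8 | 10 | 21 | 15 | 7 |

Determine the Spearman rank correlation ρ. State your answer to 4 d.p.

0.5429

Rank density: 5, 4, 1, 6, 2, 3
Rank species: 5, 2, 3, 6, 4, 1
d = rank(density) − rank(species): 0, 2, -2, 0, -2, 2; Σd² = 16
ρ = 1 − 6Σd² / [n(n²−1)] = 1 − 6×16 / (6×35) = 1 − 96/210 ≈ 0.5429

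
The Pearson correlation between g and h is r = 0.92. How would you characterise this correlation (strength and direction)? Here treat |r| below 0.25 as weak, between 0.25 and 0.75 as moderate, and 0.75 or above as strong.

r = 0.92 > 0 so the relationship is positive.
|r| = 0.92, which falls in the strong range.

strong positive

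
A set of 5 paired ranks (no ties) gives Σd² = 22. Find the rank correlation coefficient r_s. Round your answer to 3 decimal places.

ρ = 1 − 6Σd² / [n(n²−1)] = 1 − 6×22 / (5×24)
  = 1 − 132/120 = 1 − 1.1000 ≈ -0.100

-0.100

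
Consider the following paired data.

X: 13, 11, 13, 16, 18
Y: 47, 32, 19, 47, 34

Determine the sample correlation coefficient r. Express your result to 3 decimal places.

n = 5, ΣX = 71, ΣY = 179, ΣX² = 1039, ΣY² = 6959, ΣXY = 2574
nΣXY − ΣXΣY = 12870 − 12709 = 161
nΣX² − (ΣX)² = 5195 − 5041 = 154; nΣY² − (ΣY)² = 34795 − 32041 = 2754
r = 161 / √(154 × 2754) = 161 / 651.2419 ≈ 0.247

0.247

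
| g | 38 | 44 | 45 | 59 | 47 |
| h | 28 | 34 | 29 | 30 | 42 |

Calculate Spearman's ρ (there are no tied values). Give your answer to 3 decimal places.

0.500

Rank g: 1, 2, 3, 5, 4
Rank h: 1, 4, 2, 3, 5
d = rank(g) − rank(h): 0, -2, 1, 2, -1; Σd² = 10
ρ = 1 − 6Σd² / [n(n²−1)] = 1 − 6×10 / (5×24) = 1 − 60/120 ≈ 0.500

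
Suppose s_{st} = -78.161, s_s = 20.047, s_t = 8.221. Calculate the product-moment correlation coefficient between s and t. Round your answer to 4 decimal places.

-0.4743

r = Cov(s,t) / (s_s · s_t) = -78.161 / (20.047 × 8.221)
  = -78.161 / 164.8064 ≈ -0.4743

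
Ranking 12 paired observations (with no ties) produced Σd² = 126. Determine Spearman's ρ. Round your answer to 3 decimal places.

ρ = 1 − 6Σd² / [n(n²−1)] = 1 − 6×126 / (12×143)
  = 1 − 756/1716 = 1 − 0.4406 ≈ 0.559

0.559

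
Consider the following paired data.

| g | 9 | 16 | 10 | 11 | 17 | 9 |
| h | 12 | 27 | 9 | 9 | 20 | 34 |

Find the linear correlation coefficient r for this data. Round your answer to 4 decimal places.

0.2318

n = 6, Σg = 72, Σh = 111, Σg² = 928, Σh² = 2591, Σgh = 1375
nΣgh − ΣgΣh = 8250 − 7992 = 258
nΣg² − (Σg)² = 5568 − 5184 = 384; nΣh² − (Σh)² = 15546 − 12321 = 3225
r = 258 / √(384 × 3225) = 258 / 1112.8342 ≈ 0.2318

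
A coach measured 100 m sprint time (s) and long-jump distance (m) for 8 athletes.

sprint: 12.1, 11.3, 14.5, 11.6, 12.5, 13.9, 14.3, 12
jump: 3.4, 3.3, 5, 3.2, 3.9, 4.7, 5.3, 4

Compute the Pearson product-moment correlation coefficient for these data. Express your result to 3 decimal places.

n = 8, Σx = 102.2, Σy = 32.8, Σx² = 1316.86, Σy² = 139.08, Σxy = 425.92
nΣxy − ΣxΣy = 3407.36 − 3352.16 = 55.2
nΣx² − (Σx)² = 10534.88 − 10444.84 = 90.04; nΣy² − (Σy)² = 1112.64 − 1075.84 = 36.8
r = 55.2 / √(90.04 × 36.8) = 55.2 / 57.5628 ≈ 0.959

0.959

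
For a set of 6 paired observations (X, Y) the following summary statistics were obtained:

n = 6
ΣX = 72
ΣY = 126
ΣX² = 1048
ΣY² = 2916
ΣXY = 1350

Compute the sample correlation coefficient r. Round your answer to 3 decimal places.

-0.727

r = (nΣXY − ΣXΣY) / √[(nΣX² − (ΣX)²)(nΣY² − (ΣY)²)]
Numerator: 6×1350 − 72×126 = -972
Denominator: √[(6288 − 5184)(17496 − 15876)] = √[1104 × 1620] = 1337.3406
r = -972 / 1337.3406 ≈ -0.727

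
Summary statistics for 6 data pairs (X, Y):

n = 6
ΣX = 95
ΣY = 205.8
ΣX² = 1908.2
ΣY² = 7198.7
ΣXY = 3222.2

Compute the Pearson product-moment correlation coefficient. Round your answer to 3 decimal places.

r = (nΣXY − ΣXΣY) / √[(nΣX² − (ΣX)²)(nΣY² − (ΣY)²)]
Numerator: 6×3222.2 − 95×205.8 = -217.8
Denominator: √[(11449.2 − 9025)(43192.2 − 42353.64)] = √[2424.2 × 838.56] = 1425.7760
r = -217.8 / 1425.7760 ≈ -0.153

-0.153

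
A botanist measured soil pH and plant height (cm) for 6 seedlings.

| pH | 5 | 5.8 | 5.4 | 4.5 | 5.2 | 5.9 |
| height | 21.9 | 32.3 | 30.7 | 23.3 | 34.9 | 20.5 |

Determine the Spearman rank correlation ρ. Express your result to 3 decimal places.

-0.086

Rank pH: 2, 5, 4, 1, 3, 6
Rank height: 2, 5, 4, 3, 6, 1
d = rank(pH) − rank(height): 0, 0, 0, -2, -3, 5; Σd² = 38
ρ = 1 − 6Σd² / [n(n²−1)] = 1 − 6×38 / (6×35) = 1 − 228/210 ≈ -0.086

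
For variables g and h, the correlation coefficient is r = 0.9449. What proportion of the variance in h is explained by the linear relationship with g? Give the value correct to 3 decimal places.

0.893

r² = (0.9449)² = 0.893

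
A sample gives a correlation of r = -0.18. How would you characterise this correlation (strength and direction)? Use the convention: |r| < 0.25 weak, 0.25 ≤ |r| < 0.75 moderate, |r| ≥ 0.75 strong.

weak negative

r = -0.18 < 0 so the relationship is negative.
|r| = 0.18, which falls in the weak range.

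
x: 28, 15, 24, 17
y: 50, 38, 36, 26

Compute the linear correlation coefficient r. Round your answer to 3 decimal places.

0.704

n = 4, Σx = 84, Σy = 150, Σx² = 1874, Σy² = 5916, Σxy = 3276
nΣxy − ΣxΣy = 13104 − 12600 = 504
nΣx² − (Σx)² = 7496 − 7056 = 440; nΣy² − (Σy)² = 23664 − 22500 = 1164
r = 504 / √(440 × 1164) = 504 / 715.6535 ≈ 0.704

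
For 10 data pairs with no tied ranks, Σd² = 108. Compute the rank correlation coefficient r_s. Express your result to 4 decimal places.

0.3455

ρ = 1 − 6Σd² / [n(n²−1)] = 1 − 6×108 / (10×99)
  = 1 − 648/990 = 1 − 0.65455 ≈ 0.3455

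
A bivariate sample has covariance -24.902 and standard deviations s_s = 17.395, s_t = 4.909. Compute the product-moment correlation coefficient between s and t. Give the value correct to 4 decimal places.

r = Cov(s,t) / (s_s · s_t) = -24.902 / (17.395 × 4.909)
  = -24.902 / 85.3921 ≈ -0.2916

-0.2916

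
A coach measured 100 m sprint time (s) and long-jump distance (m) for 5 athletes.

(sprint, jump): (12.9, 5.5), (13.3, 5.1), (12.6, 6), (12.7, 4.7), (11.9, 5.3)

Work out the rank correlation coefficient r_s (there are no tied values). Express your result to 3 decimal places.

Rank sprint: 4, 5, 2, 3, 1
Rank jump: 4, 2, 5, 1, 3
d = rank(sprint) − rank(jump): 0, 3, -3, 2, -2; Σd² = 26
ρ = 1 − 6Σd² / [n(n²−1)] = 1 − 6×26 / (5×24) = 1 − 156/120 ≈ -0.300

-0.300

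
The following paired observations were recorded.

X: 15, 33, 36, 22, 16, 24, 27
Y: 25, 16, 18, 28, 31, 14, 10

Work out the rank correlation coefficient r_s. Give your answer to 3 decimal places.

-0.571

Rank X: 1, 6, 7, 3, 2, 4, 5
Rank Y: 5, 3, 4, 6, 7, 2, 1
d = rank(X) − rank(Y): -4, 3, 3, -3, -5, 2, 4; Σd² = 88
ρ = 1 − 6Σd² / [n(n²−1)] = 1 − 6×88 / (7×48) = 1 − 528/336 ≈ -0.571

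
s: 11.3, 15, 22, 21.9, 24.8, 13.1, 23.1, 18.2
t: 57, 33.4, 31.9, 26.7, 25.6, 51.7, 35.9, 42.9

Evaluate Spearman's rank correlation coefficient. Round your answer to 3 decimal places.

-0.786

Rank s: 1, 3, 6, 5, 8, 2, 7, 4
Rank t: 8, 4, 3, 2, 1, 7, 5, 6
d = rank(s) − rank(t): -7, -1, 3, 3, 7, -5, 2, -2; Σd² = 150
ρ = 1 − 6Σd² / [n(n²−1)] = 1 − 6×150 / (8×63) = 1 − 900/504 ≈ -0.786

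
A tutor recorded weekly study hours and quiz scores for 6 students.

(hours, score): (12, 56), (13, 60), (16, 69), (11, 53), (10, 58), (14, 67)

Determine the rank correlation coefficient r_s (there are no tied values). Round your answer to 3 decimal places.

Rank hours: 3, 4, 6, 2, 1, 5
Rank score: 2, 4, 6, 1, 3, 5
d = rank(hours) − rank(score): 1, 0, 0, 1, -2, 0; Σd² = 6
ρ = 1 − 6Σd² / [n(n²−1)] = 1 − 6×6 / (6×35) = 1 − 36/210 ≈ 0.829

0.829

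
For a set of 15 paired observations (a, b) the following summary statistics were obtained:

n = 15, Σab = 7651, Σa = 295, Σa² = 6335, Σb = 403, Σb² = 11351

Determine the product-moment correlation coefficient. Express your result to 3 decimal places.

r = (nΣab − ΣaΣb) / √[(nΣa² − (Σa)²)(nΣb² − (Σb)²)]
Numerator: 15×7651 − 295×403 = -4120
Denominator: √[(95025 − 87025)(170265 − 162409)] = √[8000 × 7856] = 7927.6731
r = -4120 / 7927.6731 ≈ -0.520

-0.520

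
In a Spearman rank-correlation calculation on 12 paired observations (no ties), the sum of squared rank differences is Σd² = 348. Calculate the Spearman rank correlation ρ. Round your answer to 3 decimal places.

-0.217

ρ = 1 − 6Σd² / [n(n²−1)] = 1 − 6×348 / (12×143)
  = 1 − 2088/1716 = 1 − 1.2168 ≈ -0.217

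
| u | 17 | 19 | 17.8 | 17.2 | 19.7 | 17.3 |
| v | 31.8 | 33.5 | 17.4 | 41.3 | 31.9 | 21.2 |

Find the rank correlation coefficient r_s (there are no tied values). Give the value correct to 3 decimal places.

Rank u: 1, 5, 4, 2, 6, 3
Rank v: 3, 5, 1, 6, 4, 2
d = rank(u) − rank(v): -2, 0, 3, -4, 2, 1; Σd² = 34
ρ = 1 − 6Σd² / [n(n²−1)] = 1 − 6×34 / (6×35) = 1 − 204/210 ≈ 0.029

0.029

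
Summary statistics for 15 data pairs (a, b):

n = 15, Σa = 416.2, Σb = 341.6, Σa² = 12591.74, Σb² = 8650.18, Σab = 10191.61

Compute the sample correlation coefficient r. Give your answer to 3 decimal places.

0.748

r = (nΣab − ΣaΣb) / √[(nΣa² − (Σa)²)(nΣb² − (Σb)²)]
Numerator: 15×10191.61 − 416.2×341.6 = 10700.23
Denominator: √[(188876.1 − 173222.44)(129752.7 − 116690.56)] = √[15653.66 × 13062.14] = 14299.3111
r = 10700.23 / 14299.3111 ≈ 0.748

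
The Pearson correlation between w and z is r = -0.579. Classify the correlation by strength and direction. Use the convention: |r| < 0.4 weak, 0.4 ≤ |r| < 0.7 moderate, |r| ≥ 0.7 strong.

moderate negative

r = -0.579 < 0 so the relationship is negative.
|r| = 0.579, which falls in the moderate range.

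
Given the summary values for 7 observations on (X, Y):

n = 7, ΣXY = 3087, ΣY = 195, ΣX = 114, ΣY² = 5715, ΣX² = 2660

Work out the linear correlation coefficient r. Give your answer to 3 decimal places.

-0.186

r = (nΣXY − ΣXΣY) / √[(nΣX² − (ΣX)²)(nΣY² − (ΣY)²)]
Numerator: 7×3087 − 114×195 = -621
Denominator: √[(18620 − 12996)(40005 − 38025)] = √[5624 × 1980] = 3336.9927
r = -621 / 3336.9927 ≈ -0.186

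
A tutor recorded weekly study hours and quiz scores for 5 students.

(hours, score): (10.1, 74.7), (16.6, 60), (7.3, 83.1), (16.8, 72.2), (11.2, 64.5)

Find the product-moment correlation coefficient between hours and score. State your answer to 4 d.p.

-0.6867

n = 5, Σx = 62, Σy = 354.5, Σx² = 838.54, Σy² = 25458.79, Σxy = 4292.46
nΣxy − ΣxΣy = 21462.3 − 21979 = -516.7
nΣx² − (Σx)² = 4192.7 − 3844 = 348.7; nΣy² − (Σy)² = 127293.95 − 125670.25 = 1623.7
r = -516.7 / √(348.7 × 1623.7) = -516.7 / 752.4521 ≈ -0.6867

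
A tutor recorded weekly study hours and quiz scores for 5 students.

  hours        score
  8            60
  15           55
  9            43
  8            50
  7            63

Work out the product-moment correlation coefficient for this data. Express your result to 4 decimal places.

-0.1405

n = 5, Σx = 47, Σy = 271, Σx² = 483, Σy² = 14943, Σxy = 2533
nΣxy − ΣxΣy = 12665 − 12737 = -72
nΣx² − (Σx)² = 2415 − 2209 = 206; nΣy² − (Σy)² = 74715 − 73441 = 1274
r = -72 / √(206 × 1274) = -72 / 512.2929 ≈ -0.1405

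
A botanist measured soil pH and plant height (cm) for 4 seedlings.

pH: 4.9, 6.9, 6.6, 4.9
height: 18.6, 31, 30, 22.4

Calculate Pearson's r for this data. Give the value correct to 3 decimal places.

n = 4, Σx = 23.3, Σy = 102, Σx² = 139.19, Σy² = 2708.72, Σxy = 612.8
nΣxy − ΣxΣy = 2451.2 − 2376.6 = 74.6
nΣx² − (Σx)² = 556.76 − 542.89 = 13.87; nΣy² − (Σy)² = 10834.88 − 10404 = 430.88
r = 74.6 / √(13.87 × 430.88) = 74.6 / 77.3066 ≈ 0.965

0.965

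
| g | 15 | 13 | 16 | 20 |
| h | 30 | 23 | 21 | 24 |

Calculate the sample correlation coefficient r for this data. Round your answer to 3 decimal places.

-0.088

n = 4, Σg = 64, Σh = 98, Σg² = 1050, Σh² = 2446, Σgh = 1565
nΣgh − ΣgΣh = 6260 − 6272 = -12
nΣg² − (Σg)² = 4200 − 4096 = 104; nΣh² − (Σh)² = 9784 − 9604 = 180
r = -12 / √(104 × 180) = -12 / 136.8211 ≈ -0.088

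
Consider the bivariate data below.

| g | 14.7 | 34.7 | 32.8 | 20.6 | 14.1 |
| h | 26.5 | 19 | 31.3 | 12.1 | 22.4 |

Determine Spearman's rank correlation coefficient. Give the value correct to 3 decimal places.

Rank g: 2, 5, 4, 3, 1
Rank h: 4, 2, 5, 1, 3
d = rank(g) − rank(h): -2, 3, -1, 2, -2; Σd² = 22
ρ = 1 − 6Σd² / [n(n²−1)] = 1 − 6×22 / (5×24) = 1 − 132/120 ≈ -0.100

-0.100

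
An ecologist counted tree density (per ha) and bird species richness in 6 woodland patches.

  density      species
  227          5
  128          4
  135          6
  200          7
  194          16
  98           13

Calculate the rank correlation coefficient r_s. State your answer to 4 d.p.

-0.0857

Rank density: 6, 2, 3, 5, 4, 1
Rank species: 2, 1, 3, 4, 6, 5
d = rank(density) − rank(species): 4, 1, 0, 1, -2, -4; Σd² = 38
ρ = 1 − 6Σd² / [n(n²−1)] = 1 − 6×38 / (6×35) = 1 − 228/210 ≈ -0.0857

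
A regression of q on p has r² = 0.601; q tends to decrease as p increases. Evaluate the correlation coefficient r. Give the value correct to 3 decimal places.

-0.775

|r| = √0.601 = 0.775
The association is negative, so r = −0.775.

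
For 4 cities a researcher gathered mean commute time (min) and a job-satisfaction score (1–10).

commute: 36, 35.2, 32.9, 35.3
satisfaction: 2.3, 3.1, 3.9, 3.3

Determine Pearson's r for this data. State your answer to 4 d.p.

n = 4, Σx = 139.4, Σy = 12.6, Σx² = 4863.54, Σy² = 41, Σxy = 436.72
nΣxy − ΣxΣy = 1746.88 − 1756.44 = -9.56
nΣx² − (Σx)² = 19454.16 − 19432.36 = 21.8; nΣy² − (Σy)² = 164 − 158.76 = 5.24
r = -9.56 / √(21.8 × 5.24) = -9.56 / 10.6879 ≈ -0.8945

-0.8945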